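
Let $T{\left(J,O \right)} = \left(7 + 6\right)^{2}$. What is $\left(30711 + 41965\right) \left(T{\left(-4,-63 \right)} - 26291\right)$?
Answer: $-1898442472$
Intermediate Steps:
$T{\left(J,O \right)} = 169$ ($T{\left(J,O \right)} = 13^{2} = 169$)
$\left(30711 + 41965\right) \left(T{\left(-4,-63 \right)} - 26291\right) = \left(30711 + 41965\right) \left(169 - 26291\right) = 72676 \left(-26122\right) = -1898442472$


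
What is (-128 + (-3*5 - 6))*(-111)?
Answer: 16539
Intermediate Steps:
(-128 + (-3*5 - 6))*(-111) = (-128 + (-15 - 6))*(-111) = (-128 - 21)*(-111) = -149*(-111) = 16539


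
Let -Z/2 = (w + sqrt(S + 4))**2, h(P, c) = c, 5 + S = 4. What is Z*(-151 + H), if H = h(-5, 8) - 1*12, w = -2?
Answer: 2170 - 1240*sqrt(3) ≈ 22.257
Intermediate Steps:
S = -1 (S = -5 + 4 = -1)
Z = -2*(-2 + sqrt(3))**2 (Z = -2*(-2 + sqrt(-1 + 4))**2 = -2*(-2 + sqrt(3))**2 ≈ -0.14359)
H = -4 (H = 8 - 1*12 = 8 - 12 = -4)
Z*(-151 + H) = (-14 + 8*sqrt(3))*(-151 - 4) = (-14 + 8*sqrt(3))*(-155) = 2170 - 1240*sqrt(3)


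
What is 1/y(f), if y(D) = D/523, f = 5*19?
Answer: 523/95 ≈ 5.5053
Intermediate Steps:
f = 95
y(D) = D/523 (y(D) = D*(1/523) = D/523)
1/y(f) = 1/((1/523)*95) = 1/(95/523) = 523/95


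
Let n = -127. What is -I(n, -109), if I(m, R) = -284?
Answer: 284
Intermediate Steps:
-I(n, -109) = -1*(-284) = 284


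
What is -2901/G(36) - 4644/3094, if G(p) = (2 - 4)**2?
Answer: -4497135/6188 ≈ -726.75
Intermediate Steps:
G(p) = 4 (G(p) = (-2)**2 = 4)
-2901/G(36) - 4644/3094 = -2901/4 - 4644/3094 = -2901*1/4 - 4644*1/3094 = -2901/4 - 2322/1547 = -4497135/6188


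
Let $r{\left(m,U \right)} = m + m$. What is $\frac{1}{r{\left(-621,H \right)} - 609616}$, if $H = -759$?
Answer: $- \frac{1}{610858} \approx -1.637 \cdot 10^{-6}$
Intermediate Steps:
$r{\left(m,U \right)} = 2 m$
$\frac{1}{r{\left(-621,H \right)} - 609616} = \frac{1}{2 \left(-621\right) - 609616} = \frac{1}{-1242 - 609616} = \frac{1}{-610858} = - \frac{1}{610858}$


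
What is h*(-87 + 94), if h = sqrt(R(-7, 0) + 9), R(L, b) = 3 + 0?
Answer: 14*sqrt(3) ≈ 24.249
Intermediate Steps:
R(L, b) = 3
h = 2*sqrt(3) (h = sqrt(3 + 9) = sqrt(12) = 2*sqrt(3) ≈ 3.4641)
h*(-87 + 94) = (2*sqrt(3))*(-87 + 94) = (2*sqrt(3))*7 = 14*sqrt(3)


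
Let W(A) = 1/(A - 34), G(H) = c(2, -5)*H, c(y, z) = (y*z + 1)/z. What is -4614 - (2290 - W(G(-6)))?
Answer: -1546501/224 ≈ -6904.0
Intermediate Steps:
c(y, z) = (1 + y*z)/z
G(H) = 9*H/5 (G(H) = (2 + 1/(-5))*H = (2 - 1/5)*H = 9*H/5)
W(A) = 1/(-34 + A)
-4614 - (2290 - W(G(-6))) = -4614 - (2290 - 1/(-34 + (9/5)*(-6))) = -4614 - (2290 - 1/(-34 - 54/5)) = -4614 - (2290 - 1/(-224/5)) = -4614 - (2290 - 1*(-5/224)) = -4614 - (2290 + 5/224) = -4614 - 1*512965/224 = -4614 - 512965/224 = -1546501/224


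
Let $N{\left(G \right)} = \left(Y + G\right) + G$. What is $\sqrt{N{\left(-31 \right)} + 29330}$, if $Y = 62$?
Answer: $\sqrt{29330} \approx 171.26$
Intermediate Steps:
$N{\left(G \right)} = 62 + 2 G$ ($N{\left(G \right)} = \left(62 + G\right) + G = 62 + 2 G$)
$\sqrt{N{\left(-31 \right)} + 29330} = \sqrt{\left(62 + 2 \left(-31\right)\right) + 29330} = \sqrt{\left(62 - 62\right) + 29330} = \sqrt{0 + 29330} = \sqrt{29330}$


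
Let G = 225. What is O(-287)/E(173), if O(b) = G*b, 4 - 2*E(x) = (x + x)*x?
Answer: 64575/29927 ≈ 2.1577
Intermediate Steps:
E(x) = 2 - x² (E(x) = 2 - (x + x)*x/2 = 2 - 2*x*x/2 = 2 - x²)
O(b) = 225*b
O(-287)/E(173) = (225*(-287))/(2 - 1*173²) = -64575/(2 - 1*29929) = -64575/(2 - 29929) = -64575/(-29927) = -64575*(-1/29927) = 64575/29927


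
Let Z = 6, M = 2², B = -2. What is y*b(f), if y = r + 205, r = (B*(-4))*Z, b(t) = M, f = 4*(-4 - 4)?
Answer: 1012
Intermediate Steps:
M = 4
f = -32 (f = 4*(-8) = -32)
b(t) = 4
r = 48 (r = -2*(-4)*6 = 8*6 = 48)
y = 253 (y = 48 + 205 = 253)
y*b(f) = 253*4 = 1012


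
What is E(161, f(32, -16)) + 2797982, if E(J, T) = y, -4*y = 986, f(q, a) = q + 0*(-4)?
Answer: 5595471/2 ≈ 2.7977e+6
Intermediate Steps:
f(q, a) = q (f(q, a) = q + 0 = q)
y = -493/2 (y = -¼*986 = -493/2 ≈ -246.50)
E(J, T) = -493/2
E(161, f(32, -16)) + 2797982 = -493/2 + 2797982 = 5595471/2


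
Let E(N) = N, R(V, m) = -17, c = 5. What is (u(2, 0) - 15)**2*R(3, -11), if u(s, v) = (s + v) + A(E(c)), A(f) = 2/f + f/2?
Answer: -173417/100 ≈ -1734.2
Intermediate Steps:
A(f) = f/2 + 2/f (A(f) = 2/f + f*(1/2) = 2/f + f/2 = f/2 + 2/f)
u(s, v) = 29/10 + s + v (u(s, v) = (s + v) + ((1/2)*5 + 2/5) = (s + v) + (5/2 + 2*(1/5)) = (s + v) + (5/2 + 2/5) = (s + v) + 29/10 = 29/10 + s + v)
(u(2, 0) - 15)**2*R(3, -11) = ((29/10 + 2 + 0) - 15)**2*(-17) = (49/10 - 15)**2*(-17) = (-101/10)**2*(-17) = (10201/100)*(-17) = -173417/100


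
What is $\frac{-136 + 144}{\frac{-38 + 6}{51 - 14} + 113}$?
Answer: $\frac{296}{4149} \approx 0.071342$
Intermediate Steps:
$\frac{-136 + 144}{\frac{-38 + 6}{51 - 14} + 113} = \frac{8}{- \frac{32}{37} + 113} = \frac{8}{\frac{4149}{37}} = 8 \cdot \frac{37}{4149} = \frac{296}{4149}$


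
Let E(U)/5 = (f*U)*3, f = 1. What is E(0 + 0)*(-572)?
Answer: 0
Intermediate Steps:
E(U) = 15*U (E(U) = 5*((1*U)*3) = 5*(U*3) = 5*(3*U) = 15*U)
E(0 + 0)*(-572) = (15*(0 + 0))*(-572) = (15*0)*(-572) = 0*(-572) = 0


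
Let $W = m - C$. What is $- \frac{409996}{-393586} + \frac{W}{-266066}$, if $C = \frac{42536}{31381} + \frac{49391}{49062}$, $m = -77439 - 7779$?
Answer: $\frac{109795720889004584503}{80614108196827714236} \approx 1.362$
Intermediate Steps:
$m = -85218$ ($m = -77439 - 7779 = -85218$)
$C = \frac{3636840203}{1539614622}$ ($C = 42536 \cdot \frac{1}{31381} + 49391 \cdot \frac{1}{49062} = \frac{42536}{31381} + \frac{49391}{49062} = \frac{3636840203}{1539614622} \approx 2.3622$)
$W = - \frac{131206515697799}{1539614622}$ ($W = -85218 - \frac{3636840203}{1539614622} = - \frac{131206515697799}{1539614622} \approx -85220.0$)
$- \frac{409996}{-393586} + \frac{W}{-266066} = - \frac{409996}{-393586} - \frac{131206515697799}{1539614622 \left(-266066\right)} = \left(-409996\right) \left(- \frac{1}{393586}\right) - - \frac{131206515697799}{409639104017052} = \frac{204998}{196793} + \frac{131206515697799}{409639104017052} = \frac{109795720889004584503}{80614108196827714236}$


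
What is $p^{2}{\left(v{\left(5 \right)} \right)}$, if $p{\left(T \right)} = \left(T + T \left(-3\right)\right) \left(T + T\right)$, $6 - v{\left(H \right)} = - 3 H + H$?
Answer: $1048576$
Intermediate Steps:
$v{\left(H \right)} = 6 + 2 H$ ($v{\left(H \right)} = 6 - \left(- 3 H + H\right) = 6 - - 2 H = 6 + 2 H$)
$p{\left(T \right)} = - 4 T^{2}$ ($p{\left(T \right)} = \left(T - 3 T\right) 2 T = - 2 T 2 T = - 4 T^{2}$)
$p^{2}{\left(v{\left(5 \right)} \right)} = \left(- 4 \left(6 + 2 \cdot 5\right)^{2}\right)^{2} = \left(- 4 \left(6 + 10\right)^{2}\right)^{2} = \left(- 4 \cdot 16^{2}\right)^{2} = \left(\left(-4\right) 256\right)^{2} = \left(-1024\right)^{2} = 1048576$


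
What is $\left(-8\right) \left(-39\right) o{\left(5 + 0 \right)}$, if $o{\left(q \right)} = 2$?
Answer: $624$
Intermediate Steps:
$\left(-8\right) \left(-39\right) o{\left(5 + 0 \right)} = \left(-8\right) \left(-39\right) 2 = 312 \cdot 2 = 624$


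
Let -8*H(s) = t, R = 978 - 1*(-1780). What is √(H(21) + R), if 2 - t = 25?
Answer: √44174/4 ≈ 52.544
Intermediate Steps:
R = 2758 (R = 978 + 1780 = 2758)
t = -23 (t = 2 - 1*25 = 2 - 25 = -23)
H(s) = 23/8 (H(s) = -⅛*(-23) = 23/8)
√(H(21) + R) = √(23/8 + 2758) = √(22087/8) = √44174/4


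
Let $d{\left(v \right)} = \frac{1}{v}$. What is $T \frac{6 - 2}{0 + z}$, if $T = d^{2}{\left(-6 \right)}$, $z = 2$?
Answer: $\frac{1}{18} \approx 0.055556$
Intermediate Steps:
$T = \frac{1}{36}$ ($T = \left(\frac{1}{-6}\right)^{2} = \left(- \frac{1}{6}\right)^{2} = \frac{1}{36} \approx 0.027778$)
$T \frac{6 - 2}{0 + z} = \frac{\left(6 - 2\right) \frac{1}{0 + 2}}{36} = \frac{4 \cdot \frac{1}{2}}{36} = \frac{1}{36} \cdot 2 = \frac{1}{18}$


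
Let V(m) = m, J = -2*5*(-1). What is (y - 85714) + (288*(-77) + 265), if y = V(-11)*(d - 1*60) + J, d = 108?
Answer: -108143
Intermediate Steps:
J = 10 (J = -10*(-1) = 10)
y = -518 (y = -11*(108 - 1*60) + 10 = -11*(108 - 60) + 10 = -11*48 + 10 = -528 + 10 = -518)
(y - 85714) + (288*(-77) + 265) = (-518 - 85714) + (288*(-77) + 265) = -86232 + (-22176 + 265) = -86232 - 21911 = -108143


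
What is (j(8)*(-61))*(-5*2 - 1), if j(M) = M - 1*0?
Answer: 5368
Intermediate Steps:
j(M) = M (j(M) = M + 0 = M)
(j(8)*(-61))*(-5*2 - 1) = (8*(-61))*(-5*2 - 1) = -488*(-10 - 1) = -488*(-11) = 5368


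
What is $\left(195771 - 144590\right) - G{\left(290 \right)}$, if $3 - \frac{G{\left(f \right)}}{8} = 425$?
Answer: $54557$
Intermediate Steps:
$G{\left(f \right)} = -3376$ ($G{\left(f \right)} = 24 - 3400 = -3376$)
$\left(195771 - 144590\right) - G{\left(290 \right)} = \left(195771 - 144590\right) - -3376 = 51181 + 3376 = 54557$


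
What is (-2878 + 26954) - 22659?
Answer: 1417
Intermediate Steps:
(-2878 + 26954) - 22659 = 24076 - 22659 = 1417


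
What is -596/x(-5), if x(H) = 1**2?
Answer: -596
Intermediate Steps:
x(H) = 1
-596/x(-5) = -596/1 = -596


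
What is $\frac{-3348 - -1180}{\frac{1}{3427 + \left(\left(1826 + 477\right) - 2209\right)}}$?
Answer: $-7633528$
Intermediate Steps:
$\frac{-3348 - -1180}{\frac{1}{3427 + \left(\left(1826 + 477\right) - 2209\right)}} = \frac{-3348 + 1180}{\frac{1}{3427 + \left(2303 - 2209\right)}} = - \frac{2168}{\frac{1}{3427 + 94}} = - \frac{2168}{\frac{1}{3521}} = - 2168 \frac{1}{\frac{1}{3521}} = \left(-2168\right) 3521 = -7633528$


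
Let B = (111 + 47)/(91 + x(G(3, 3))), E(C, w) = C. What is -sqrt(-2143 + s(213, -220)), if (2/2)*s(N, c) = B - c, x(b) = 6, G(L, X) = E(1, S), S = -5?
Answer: -I*sqrt(18078181)/97 ≈ -43.833*I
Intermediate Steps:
G(L, X) = 1
B = 158/97 (B = (111 + 47)/(91 + 6) = 158/97 ≈ 1.6289)
s(N, c) = 158/97 - c
-sqrt(-2143 + s(213, -220)) = -sqrt(-2143 + (158/97 - 1*(-220))) = -sqrt(-2143 + (158/97 + 220)) = -sqrt(-2143 + 21498/97) = -sqrt(-186373/97) = -I*sqrt(18078181)/97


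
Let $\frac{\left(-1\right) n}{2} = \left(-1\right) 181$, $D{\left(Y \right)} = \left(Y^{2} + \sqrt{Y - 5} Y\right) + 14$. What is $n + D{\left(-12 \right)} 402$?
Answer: $63878 - 4824 i \sqrt{17} \approx 63878.0 - 19890.0 i$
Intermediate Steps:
$D{\left(Y \right)} = 14 + Y^{2} + Y \sqrt{-5 + Y}$ ($D{\left(Y \right)} = \left(Y^{2} + \sqrt{-5 + Y} Y\right) + 14 = \left(Y^{2} + Y \sqrt{-5 + Y}\right) + 14 = 14 + Y^{2} + Y \sqrt{-5 + Y}$)
$n = 362$ ($n = - 2 \left(\left(-1\right) 181\right) = \left(-2\right) \left(-181\right) = 362$)
$n + D{\left(-12 \right)} 402 = 362 + \left(14 + \left(-12\right)^{2} - 12 \sqrt{-5 - 12}\right) 402 = 362 + \left(14 + 144 - 12 \sqrt{-17}\right) 402 = 362 + \left(14 + 144 - 12 i \sqrt{17}\right) 402 = 362 + \left(158 - 12 i \sqrt{17}\right) 402 = 362 + \left(63516 - 4824 i \sqrt{17}\right) = 63878 - 4824 i \sqrt{17}$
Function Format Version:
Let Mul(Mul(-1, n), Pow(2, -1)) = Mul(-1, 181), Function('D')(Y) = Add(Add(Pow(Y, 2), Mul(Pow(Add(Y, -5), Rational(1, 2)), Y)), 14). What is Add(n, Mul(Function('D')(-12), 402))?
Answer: Add(63878, Mul(-4824, I, Pow(17, Rational(1, 2)))) ≈ Add(63878., Mul(-19890., I))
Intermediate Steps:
Function('D')(Y) = Add(14, Pow(Y, 2), Mul(Y, Pow(Add(-5, Y), Rational(1, 2)))) (Function('D')(Y) = Add(Add(Pow(Y, 2), Mul(Pow(Add(-5, Y), Rational(1, 2)), Y)), 14) = Add(Add(Pow(Y, 2), Mul(Y, Pow(Add(-5, Y), Rational(1, 2)))), 14) = Add(14, Pow(Y, 2), Mul(Y, Pow(Add(-5, Y), Rational(1, 2)))))
n = 362 (n = Mul(-2, Mul(-1, 181)) = Mul(-2, -181) = 362)
Add(n, Mul(Function('D')(-12), 402)) = Add(362, Mul(Add(14, Pow(-12, 2), Mul(-12, Pow(Add(-5, -12), Rational(1, 2)))), 402)) = Add(362, Mul(Add(14, 144, Mul(-12, Pow(-17, Rational(1, 2)))), 402)) = Add(362, Mul(Add(14, 144, Mul(-12, Mul(I, Pow(17, Rational(1, 2))))), 402)) = Add(362, Mul(Add(14, 144, Mul(-12, I, Pow(17, Rational(1, 2)))), 402)) = Add(362, Mul(Add(158, Mul(-12, I, Pow(17, Rational(1, 2)))), 402)) = Add(362, Add(63516, Mul(-4824, I, Pow(17, Rational(1, 2))))) = Add(63878, Mul(-4824, I, Pow(17, Rational(1, 2))))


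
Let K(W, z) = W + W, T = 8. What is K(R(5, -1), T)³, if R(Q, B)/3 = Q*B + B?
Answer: -46656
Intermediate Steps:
R(Q, B) = 3*B + 3*B*Q (R(Q, B) = 3*(Q*B + B) = 3*(B*Q + B) = 3*(B + B*Q) = 3*B + 3*B*Q)
K(W, z) = 2*W
K(R(5, -1), T)³ = (2*(3*(-1)*(1 + 5)))³ = (2*(3*(-1)*6))³ = (2*(-18))³ = (-36)³ = -46656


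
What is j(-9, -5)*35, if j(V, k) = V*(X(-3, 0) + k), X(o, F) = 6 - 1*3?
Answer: 630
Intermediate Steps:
X(o, F) = 3 (X(o, F) = 6 - 3 = 3)
j(V, k) = V*(3 + k)
j(-9, -5)*35 = -9*(3 - 5)*35 = -9*(-2)*35 = 18*35 = 630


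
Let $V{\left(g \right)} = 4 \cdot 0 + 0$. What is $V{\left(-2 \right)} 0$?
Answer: $0$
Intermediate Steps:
$V{\left(g \right)} = 0$ ($V{\left(g \right)} = 0 + 0 = 0$)
$V{\left(-2 \right)} 0 = 0 \cdot 0 = 0$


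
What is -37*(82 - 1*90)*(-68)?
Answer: -20128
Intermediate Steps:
-37*(82 - 1*90)*(-68) = -37*(82 - 90)*(-68) = -37*(-8)*(-68) = 296*(-68) = -20128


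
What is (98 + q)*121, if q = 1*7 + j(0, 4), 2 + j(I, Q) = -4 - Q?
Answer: 11495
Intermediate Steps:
j(I, Q) = -6 - Q (j(I, Q) = -2 + (-4 - Q) = -6 - Q)
q = -3 (q = 1*7 + (-6 - 1*4) = 7 + (-6 - 4) = 7 - 10 = -3)
(98 + q)*121 = (98 - 3)*121 = 95*121 = 11495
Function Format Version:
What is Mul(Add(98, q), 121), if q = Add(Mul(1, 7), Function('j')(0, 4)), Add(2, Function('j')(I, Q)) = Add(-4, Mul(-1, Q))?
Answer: 11495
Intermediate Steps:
Function('j')(I, Q) = Add(-6, Mul(-1, Q)) (Function('j')(I, Q) = Add(-2, Add(-4, Mul(-1, Q))) = Add(-6, Mul(-1, Q)))
q = -3 (q = Add(Mul(1, 7), Add(-6, Mul(-1, 4))) = Add(7, Add(-6, -4)) = Add(7, -10) = -3)
Mul(Add(98, q), 121) = Mul(Add(98, -3), 121) = Mul(95, 121) = 11495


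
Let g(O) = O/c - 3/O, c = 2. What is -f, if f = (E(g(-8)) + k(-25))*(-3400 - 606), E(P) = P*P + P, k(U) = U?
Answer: -1984973/32 ≈ -62030.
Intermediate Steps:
g(O) = O/2 - 3/O
E(P) = P + P² (E(P) = P² + P = P + P²)
f = 1984973/32 (f = (((½)*(-8) - 3/(-8))*(1 + ((½)*(-8) - 3/(-8))) - 25)*(-3400 - 606) = ((-4 - 3*(-⅛))*(1 + (-4 - 3*(-⅛))) - 25)*(-4006) = ((-4 + 3/8)*(1 + (-4 + 3/8)) - 25)*(-4006) = (-29*(1 - 29/8)/8 - 25)*(-4006) = (-29/8*(-21/8) - 25)*(-4006) = (609/64 - 25)*(-4006) = -991/64*(-4006) = 1984973/32 ≈ 62030.)
-f = -1*1984973/32 = -1984973/32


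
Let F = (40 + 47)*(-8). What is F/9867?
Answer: -232/3289 ≈ -0.070538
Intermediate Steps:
F = -696 (F = 87*(-8) = -696)
F/9867 = -696/9867 = -696*1/9867 = -232/3289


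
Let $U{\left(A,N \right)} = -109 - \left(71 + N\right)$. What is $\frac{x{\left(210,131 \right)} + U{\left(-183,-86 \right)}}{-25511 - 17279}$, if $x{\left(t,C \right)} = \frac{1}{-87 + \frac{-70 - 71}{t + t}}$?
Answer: $\frac{52249}{23781515} \approx 0.002197$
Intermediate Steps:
$U{\left(A,N \right)} = -180 - N$
$x{\left(t,C \right)} = \frac{1}{-87 - \frac{141}{2 t}}$
$\frac{x{\left(210,131 \right)} + U{\left(-183,-86 \right)}}{-25511 - 17279} = \frac{\left(-2\right) 210 \frac{1}{141 + 174 \cdot 210} - 94}{-25511 - 17279} = \frac{\left(-2\right) 210 \frac{1}{141 + 36540} + \left(-180 + 86\right)}{-42790} = \left(\left(-2\right) 210 \cdot \frac{1}{36681} - 94\right) \left(- \frac{1}{42790}\right) = \left(- \frac{140}{12227} - 94\right) \left(- \frac{1}{42790}\right) = \left(- \frac{1149478}{12227}\right) \left(- \frac{1}{42790}\right) = \frac{52249}{23781515}$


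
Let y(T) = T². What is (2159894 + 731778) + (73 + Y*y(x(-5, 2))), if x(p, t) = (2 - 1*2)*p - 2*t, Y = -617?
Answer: 2881873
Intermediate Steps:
x(p, t) = -2*t (x(p, t) = (2 - 2)*p - 2*t = 0*p - 2*t = 0 - 2*t = -2*t)
(2159894 + 731778) + (73 + Y*y(x(-5, 2))) = (2159894 + 731778) + (73 - 617*(-2*2)²) = 2891672 + (73 - 617*(-4)²) = 2891672 + (73 - 617*16) = 2891672 + (73 - 9872) = 2891672 - 9799 = 2881873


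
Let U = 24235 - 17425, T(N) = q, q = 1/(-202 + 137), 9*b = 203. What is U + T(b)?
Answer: 442649/65 ≈ 6810.0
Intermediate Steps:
b = 203/9 (b = (1/9)*203 = 203/9 ≈ 22.556)
q = -1/65 (q = 1/(-65) = -1/65 ≈ -0.015385)
T(N) = -1/65
U = 6810
U + T(b) = 6810 - 1/65 = 442649/65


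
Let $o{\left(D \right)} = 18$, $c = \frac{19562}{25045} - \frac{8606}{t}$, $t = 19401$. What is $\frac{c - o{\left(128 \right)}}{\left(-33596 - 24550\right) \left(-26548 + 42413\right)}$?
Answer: $\frac{4291089859}{224117142425151525} \approx 1.9147 \cdot 10^{-8}$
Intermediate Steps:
$c = \frac{163985092}{485898045}$ ($c = \frac{19562}{25045} - \frac{8606}{19401} = \frac{163985092}{485898045} \approx 0.33749$)
$\frac{c - o{\left(128 \right)}}{\left(-33596 - 24550\right) \left(-26548 + 42413\right)} = \frac{\frac{163985092}{485898045} - 18}{\left(-33596 - 24550\right) \left(-26548 + 42413\right)} = \frac{\frac{163985092}{485898045} - 18}{\left(-58146\right) 15865} = - \frac{8582179718}{485898045 \left(-922486290\right)} = \left(- \frac{8582179718}{485898045}\right) \left(- \frac{1}{922486290}\right) = \frac{4291089859}{224117142425151525}$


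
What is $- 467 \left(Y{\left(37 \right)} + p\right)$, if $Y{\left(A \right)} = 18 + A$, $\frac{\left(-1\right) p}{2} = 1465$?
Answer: $1342625$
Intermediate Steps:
$p = -2930$ ($p = \left(-2\right) 1465 = -2930$)
$- 467 \left(Y{\left(37 \right)} + p\right) = - 467 \left(\left(18 + 37\right) - 2930\right) = - 467 \left(55 - 2930\right) = \left(-467\right) \left(-2875\right) = 1342625$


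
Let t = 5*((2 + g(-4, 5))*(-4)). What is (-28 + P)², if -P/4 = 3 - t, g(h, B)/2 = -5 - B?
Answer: 1960000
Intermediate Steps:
g(h, B) = -10 - 2*B (g(h, B) = 2*(-5 - B) = -10 - 2*B)
t = 360 (t = 5*((2 + (-10 - 2*5))*(-4)) = 5*((2 + (-10 - 10))*(-4)) = 5*((2 - 20)*(-4)) = 5*(-18*(-4)) = 5*72 = 360)
P = 1428 (P = -4*(3 - 1*360) = -4*(3 - 360) = -4*(-357) = 1428)
(-28 + P)² = (-28 + 1428)² = 1400² = 1960000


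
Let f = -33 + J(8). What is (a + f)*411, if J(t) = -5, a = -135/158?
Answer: -2523129/158 ≈ -15969.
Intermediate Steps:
a = -135/158 (a = -135*1/158 = -135/158 ≈ -0.85443)
f = -38 (f = -33 - 5 = -38)
(a + f)*411 = (-135/158 - 38)*411 = -6139/158*411 = -2523129/158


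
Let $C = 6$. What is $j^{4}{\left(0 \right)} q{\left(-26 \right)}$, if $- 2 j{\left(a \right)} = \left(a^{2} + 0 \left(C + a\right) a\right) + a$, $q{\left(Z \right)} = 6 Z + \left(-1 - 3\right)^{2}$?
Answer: $0$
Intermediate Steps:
$q{\left(Z \right)} = 16 + 6 Z$ ($q{\left(Z \right)} = 6 Z + \left(-4\right)^{2} = 6 Z + 16 = 16 + 6 Z$)
$j{\left(a \right)} = - \frac{a}{2} - \frac{a^{2}}{2}$ ($j{\left(a \right)} = - \frac{\left(a^{2} + 0 \left(6 + a\right) a\right) + a}{2} = - \frac{\left(a^{2} + 0 a\right) + a}{2} = - \frac{\left(a^{2} + 0\right) + a}{2} = - \frac{a^{2} + a}{2} = - \frac{a + a^{2}}{2} = - \frac{a}{2} - \frac{a^{2}}{2}$)
$j^{4}{\left(0 \right)} q{\left(-26 \right)} = \left(\left(- \frac{1}{2}\right) 0 \left(1 + 0\right)\right)^{4} \left(16 + 6 \left(-26\right)\right) = \left(\left(- \frac{1}{2}\right) 0 \cdot 1\right)^{4} \left(16 - 156\right) = 0^{4} \left(-140\right) = 0 \left(-140\right) = 0$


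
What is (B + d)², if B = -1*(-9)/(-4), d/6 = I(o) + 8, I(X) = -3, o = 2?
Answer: 12321/16 ≈ 770.06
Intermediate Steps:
d = 30 (d = 6*(-3 + 8) = 6*5 = 30)
B = -9/4 (B = 9*(-¼) = -9/4 ≈ -2.2500)
(B + d)² = (-9/4 + 30)² = (111/4)² = 12321/16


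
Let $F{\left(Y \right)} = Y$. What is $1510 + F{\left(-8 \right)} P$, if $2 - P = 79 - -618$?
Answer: $7070$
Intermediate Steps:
$P = -695$ ($P = 2 - \left(79 - -618\right) = 2 - \left(79 + 618\right) = 2 - 697 = -695$)
$1510 + F{\left(-8 \right)} P = 1510 - -5560 = 1510 + 5560 = 7070$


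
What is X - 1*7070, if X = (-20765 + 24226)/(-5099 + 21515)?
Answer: -116057659/16416 ≈ -7069.8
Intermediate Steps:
X = 3461/16416 ≈ 0.21083
X - 1*7070 = 3461/16416 - 1*7070 = 3461/16416 - 7070 = -116057659/16416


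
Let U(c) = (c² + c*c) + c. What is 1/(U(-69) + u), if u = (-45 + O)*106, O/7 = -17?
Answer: -1/7931 ≈ -0.00012609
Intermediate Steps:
O = -119 (O = 7*(-17) = -119)
U(c) = c + 2*c² (U(c) = (c² + c²) + c = 2*c² + c = c + 2*c²)
u = -17384 (u = (-45 - 119)*106 = -164*106 = -17384)
1/(U(-69) + u) = 1/(-69*(1 + 2*(-69)) - 17384) = 1/(-69*(1 - 138) - 17384) = 1/(-69*(-137) - 17384) = 1/(9453 - 17384) = 1/(-7931) = -1/7931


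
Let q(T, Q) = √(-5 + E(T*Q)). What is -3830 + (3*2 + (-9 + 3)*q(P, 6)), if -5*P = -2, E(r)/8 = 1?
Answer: -3824 - 6*√3 ≈ -3834.4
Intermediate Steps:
E(r) = 8 (E(r) = 8*1 = 8)
P = ⅖ (P = -⅕*(-2) = ⅖ ≈ 0.40000)
q(T, Q) = √3 (q(T, Q) = √(-5 + 8) = √3)
-3830 + (3*2 + (-9 + 3)*q(P, 6)) = -3830 + (3*2 + (-9 + 3)*√3) = -3830 + (6 - 6*√3) = -3824 - 6*√3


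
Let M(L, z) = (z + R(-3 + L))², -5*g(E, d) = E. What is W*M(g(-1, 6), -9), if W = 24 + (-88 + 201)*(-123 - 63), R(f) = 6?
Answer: -188946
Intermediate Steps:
g(E, d) = -E/5
M(L, z) = (6 + z)² (M(L, z) = (z + 6)² = (6 + z)²)
W = -20994 (W = 24 + 113*(-186) = 24 - 21018 = -20994)
W*M(g(-1, 6), -9) = -20994*(6 - 9)² = -20994*(-3)² = -20994*9 = -188946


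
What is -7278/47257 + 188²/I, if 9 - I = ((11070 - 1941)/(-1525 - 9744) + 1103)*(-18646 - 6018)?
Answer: -2210729461319462/14476767846974741 ≈ -0.15271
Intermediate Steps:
I = 306341237213/11269 (I = 9 - ((11070 - 1941)/(-1525 - 9744) + 1103)*(-18646 - 6018) = 9 - (9129/(-11269) + 1103)*(-24664) = 9 - (9129*(-1/11269) + 1103)*(-24664) = 9 - (-9129/11269 + 1103)*(-24664) = 9 - 12420578*(-24664)/11269 = 9 - 1*(-306341135792/11269) = 9 + 306341135792/11269 = 306341237213/11269 ≈ 2.7184e+7)
-7278/47257 + 188²/I = -7278/47257 + 188²/(306341237213/11269) = -7278*1/47257 + 35344*(11269/306341237213) = -7278/47257 + 398291536/306341237213 = -2210729461319462/14476767846974741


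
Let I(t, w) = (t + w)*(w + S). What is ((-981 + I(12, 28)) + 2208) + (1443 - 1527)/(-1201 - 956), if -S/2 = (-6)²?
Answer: -383199/719 ≈ -532.96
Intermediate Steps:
S = -72 (S = -2*(-6)² = -2*36 = -72)
I(t, w) = (-72 + w)*(t + w) (I(t, w) = (t + w)*(w - 72) = (t + w)*(-72 + w) = (-72 + w)*(t + w))
((-981 + I(12, 28)) + 2208) + (1443 - 1527)/(-1201 - 956) = ((-981 + (28² - 72*12 - 72*28 + 12*28)) + 2208) + (1443 - 1527)/(-1201 - 956) = ((-981 + (784 - 864 - 2016 + 336)) + 2208) - 84/(-2157) = ((-981 - 1760) + 2208) - 84*(-1/2157) = (-2741 + 2208) + 28/719 = -533 + 28/719 = -383199/719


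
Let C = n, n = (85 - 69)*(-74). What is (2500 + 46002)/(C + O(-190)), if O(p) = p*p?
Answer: 24251/17458 ≈ 1.3891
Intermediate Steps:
n = -1184 (n = 16*(-74) = -1184)
O(p) = p²
C = -1184
(2500 + 46002)/(C + O(-190)) = (2500 + 46002)/(-1184 + (-190)²) = 48502/(-1184 + 36100) = 48502/34916 = 48502*(1/34916) = 24251/17458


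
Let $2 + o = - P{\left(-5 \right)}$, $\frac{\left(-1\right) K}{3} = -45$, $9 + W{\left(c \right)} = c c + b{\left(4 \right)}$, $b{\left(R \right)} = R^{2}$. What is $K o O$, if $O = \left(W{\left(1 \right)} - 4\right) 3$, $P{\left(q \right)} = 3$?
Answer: $-8100$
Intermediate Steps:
$W{\left(c \right)} = 7 + c^{2}$ ($W{\left(c \right)} = -9 + \left(c c + 4^{2}\right) = -9 + \left(c^{2} + 16\right) = -9 + \left(16 + c^{2}\right) = 7 + c^{2}$)
$K = 135$ ($K = \left(-3\right) \left(-45\right) = 135$)
$o = -5$ ($o = -2 - 3 = -5$)
$O = 12$ ($O = \left(\left(7 + 1^{2}\right) - 4\right) 3 = \left(\left(7 + 1\right) - 4\right) 3 = \left(8 - 4\right) 3 = 4 \cdot 3 = 12$)
$K o O = 135 \left(-5\right) 12 = \left(-675\right) 12 = -8100$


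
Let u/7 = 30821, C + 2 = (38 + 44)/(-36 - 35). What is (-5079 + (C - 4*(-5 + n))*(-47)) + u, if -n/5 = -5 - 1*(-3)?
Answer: 15034696/71 ≈ 2.1176e+5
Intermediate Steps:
C = -224/71 (C = -2 + (38 + 44)/(-36 - 35) = -2 + 82/(-71) = -2 + 82*(-1/71) = -2 - 82/71 = -224/71 ≈ -3.1549)
n = 10 (n = -5*(-5 - 1*(-3)) = -5*(-5 + 3) = -5*(-2) = 10)
u = 215747 (u = 7*30821 = 215747)
(-5079 + (C - 4*(-5 + n))*(-47)) + u = (-5079 + (-224/71 - 4*(-5 + 10))*(-47)) + 215747 = (-5079 + (-224/71 - 4*5)*(-47)) + 215747 = (-5079 + (-224/71 - 20)*(-47)) + 215747 = (-5079 - 1644/71*(-47)) + 215747 = (-5079 + 77268/71) + 215747 = -283341/71 + 215747 = 15034696/71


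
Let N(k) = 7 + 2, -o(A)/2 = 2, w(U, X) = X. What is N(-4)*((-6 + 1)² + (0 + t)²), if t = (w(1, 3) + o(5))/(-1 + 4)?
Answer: 226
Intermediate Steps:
o(A) = -4 (o(A) = -2*2 = -4)
N(k) = 9
t = -⅓ (t = (3 - 4)/(-1 + 4) = -1/3 = -1*⅓ = -⅓ ≈ -0.33333)
N(-4)*((-6 + 1)² + (0 + t)²) = 9*((-6 + 1)² + (0 - ⅓)²) = 9*((-5)² + (-⅓)²) = 9*(25 + ⅑) = 9*(226/9) = 226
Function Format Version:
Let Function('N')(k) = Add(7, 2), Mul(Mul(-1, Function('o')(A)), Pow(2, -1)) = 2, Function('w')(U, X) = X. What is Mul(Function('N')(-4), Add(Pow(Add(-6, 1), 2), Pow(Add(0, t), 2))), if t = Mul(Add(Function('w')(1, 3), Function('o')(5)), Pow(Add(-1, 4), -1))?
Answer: 226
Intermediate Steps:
Function('o')(A) = -4 (Function('o')(A) = Mul(-2, 2) = -4)
Function('N')(k) = 9
t = Rational(-1, 3) (t = Mul(Add(3, -4), Pow(Add(-1, 4), -1)) = Mul(-1, Pow(3, -1)) = Mul(-1, Rational(1, 3)) = Rational(-1, 3) ≈ -0.33333)
Mul(Function('N')(-4), Add(Pow(Add(-6, 1), 2), Pow(Add(0, t), 2))) = Mul(9, Add(Pow(Add(-6, 1), 2), Pow(Add(0, Rational(-1, 3)), 2))) = Mul(9, Add(Pow(-5, 2), Pow(Rational(-1, 3), 2))) = Mul(9, Add(25, Rational(1, 9))) = Mul(9, Rational(226, 9)) = 226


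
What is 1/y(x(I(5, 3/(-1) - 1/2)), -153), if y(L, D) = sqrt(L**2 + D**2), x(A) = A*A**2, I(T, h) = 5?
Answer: sqrt(39034)/39034 ≈ 0.0050615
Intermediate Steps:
x(A) = A**3
y(L, D) = sqrt(D**2 + L**2)
1/y(x(I(5, 3/(-1) - 1/2)), -153) = 1/(sqrt((-153)**2 + (5**3)**2)) = 1/(sqrt(23409 + 125**2)) = 1/(sqrt(23409 + 15625)) = 1/(sqrt(39034)) = sqrt(39034)/39034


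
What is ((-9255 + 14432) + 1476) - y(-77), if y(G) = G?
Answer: 6730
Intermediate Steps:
((-9255 + 14432) + 1476) - y(-77) = ((-9255 + 14432) + 1476) - 1*(-77) = (5177 + 1476) + 77 = 6653 + 77 = 6730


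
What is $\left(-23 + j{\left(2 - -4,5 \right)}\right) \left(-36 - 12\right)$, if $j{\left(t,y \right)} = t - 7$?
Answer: $1152$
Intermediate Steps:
$j{\left(t,y \right)} = -7 + t$
$\left(-23 + j{\left(2 - -4,5 \right)}\right) \left(-36 - 12\right) = \left(-23 + \left(-7 + \left(2 - -4\right)\right)\right) \left(-36 - 12\right) = \left(-23 + \left(-7 + \left(2 + 4\right)\right)\right) \left(-48\right) = \left(-23 + \left(-7 + 6\right)\right) \left(-48\right) = \left(-23 - 1\right) \left(-48\right) = \left(-24\right) \left(-48\right) = 1152$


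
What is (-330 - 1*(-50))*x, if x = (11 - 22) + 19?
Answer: -2240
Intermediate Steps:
x = 8 (x = -11 + 19 = 8)
(-330 - 1*(-50))*x = (-330 - 1*(-50))*8 = (-330 + 50)*8 = -280*8 = -2240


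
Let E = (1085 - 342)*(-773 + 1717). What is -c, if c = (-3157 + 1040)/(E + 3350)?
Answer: 29/9654 ≈ 0.0030039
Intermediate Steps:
E = 701392 (E = 743*944 = 701392)
c = -29/9654 (c = (-3157 + 1040)/(701392 + 3350) = -2117/704742 = -2117*1/704742 = -29/9654 ≈ -0.0030039)
-c = -1*(-29/9654) = 29/9654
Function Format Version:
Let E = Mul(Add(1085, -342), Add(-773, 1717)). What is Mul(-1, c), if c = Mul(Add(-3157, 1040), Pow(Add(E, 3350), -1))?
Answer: Rational(29, 9654) ≈ 0.0030039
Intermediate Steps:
E = 701392 (E = Mul(743, 944) = 701392)
c = Rational(-29, 9654) (c = Mul(Add(-3157, 1040), Pow(Add(701392, 3350), -1)) = Mul(-2117, Pow(704742, -1)) = Mul(-2117, Rational(1, 704742)) = Rational(-29, 9654) ≈ -0.0030039)
Mul(-1, c) = Mul(-1, Rational(-29, 9654)) = Rational(29, 9654)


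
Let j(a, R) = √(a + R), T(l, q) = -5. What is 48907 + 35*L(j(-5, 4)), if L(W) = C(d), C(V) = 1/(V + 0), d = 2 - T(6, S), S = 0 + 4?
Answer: 48912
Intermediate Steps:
S = 4
d = 7 (d = 2 - 1*(-5) = 2 + 5 = 7)
j(a, R) = √(R + a)
C(V) = 1/V
L(W) = ⅐ (L(W) = 1/7 = ⅐)
48907 + 35*L(j(-5, 4)) = 48907 + 35*(⅐) = 48907 + 5 = 48912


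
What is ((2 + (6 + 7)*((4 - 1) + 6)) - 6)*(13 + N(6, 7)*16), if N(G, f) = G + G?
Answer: 23165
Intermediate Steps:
N(G, f) = 2*G
((2 + (6 + 7)*((4 - 1) + 6)) - 6)*(13 + N(6, 7)*16) = ((2 + (6 + 7)*((4 - 1) + 6)) - 6)*(13 + (2*6)*16) = ((2 + 13*(3 + 6)) - 6)*(13 + 12*16) = ((2 + 13*9) - 6)*(13 + 192) = ((2 + 117) - 6)*205 = (119 - 6)*205 = 113*205 = 23165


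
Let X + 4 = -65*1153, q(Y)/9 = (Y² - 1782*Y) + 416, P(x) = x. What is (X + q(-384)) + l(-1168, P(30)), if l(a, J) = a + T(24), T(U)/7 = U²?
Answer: 7417355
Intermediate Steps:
T(U) = 7*U²
q(Y) = 3744 - 16038*Y + 9*Y² (q(Y) = 9*((Y² - 1782*Y) + 416) = 9*(416 + Y² - 1782*Y) = 3744 - 16038*Y + 9*Y²)
l(a, J) = 4032 + a (l(a, J) = a + 7*24² = a + 7*576 = a + 4032 = 4032 + a)
X = -74949 (X = -4 - 65*1153 = -4 - 5*14989 = -4 - 74945 = -74949)
(X + q(-384)) + l(-1168, P(30)) = (-74949 + (3744 - 16038*(-384) + 9*(-384)²)) + (4032 - 1168) = (-74949 + (3744 + 6158592 + 9*147456)) + 2864 = (-74949 + (3744 + 6158592 + 1327104)) + 2864 = (-74949 + 7489440) + 2864 = 7414491 + 2864 = 7417355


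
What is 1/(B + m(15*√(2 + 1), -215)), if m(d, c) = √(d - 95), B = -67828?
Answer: -1/(67828 - I*√(95 - 15*√3)) ≈ -1.4743e-5 - 1.8058e-9*I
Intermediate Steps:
m(d, c) = √(-95 + d)
1/(B + m(15*√(2 + 1), -215)) = 1/(-67828 + √(-95 + 15*√(2 + 1))) = 1/(-67828 + √(-95 + 15*√3))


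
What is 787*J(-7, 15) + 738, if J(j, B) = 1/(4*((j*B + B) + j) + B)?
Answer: 274487/373 ≈ 735.89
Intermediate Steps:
J(j, B) = 1/(4*j + 5*B + 4*B*j) (J(j, B) = 1/(4*((B*j + B) + j) + B) = 1/(4*((B + B*j) + j) + B) = 1/(4*(B + j + B*j) + B) = 1/((4*B + 4*j + 4*B*j) + B) = 1/(4*j + 5*B + 4*B*j))
787*J(-7, 15) + 738 = 787/(4*(-7) + 5*15 + 4*15*(-7)) + 738 = 787/(-28 + 75 - 420) + 738 = 787/(-373) + 738 = 787*(-1/373) + 738 = -787/373 + 738 = 274487/373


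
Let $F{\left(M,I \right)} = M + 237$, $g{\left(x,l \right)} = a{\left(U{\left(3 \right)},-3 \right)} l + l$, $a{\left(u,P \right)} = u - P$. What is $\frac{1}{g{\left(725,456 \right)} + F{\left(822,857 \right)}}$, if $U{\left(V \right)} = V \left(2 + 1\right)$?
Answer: $\frac{1}{6987} \approx 0.00014312$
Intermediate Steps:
$U{\left(V \right)} = 3 V$ ($U{\left(V \right)} = V 3 = 3 V$)
$g{\left(x,l \right)} = 13 l$ ($g{\left(x,l \right)} = \left(3 \cdot 3 - -3\right) l + l = \left(9 + 3\right) l + l = 12 l + l = 13 l$)
$F{\left(M,I \right)} = 237 + M$
$\frac{1}{g{\left(725,456 \right)} + F{\left(822,857 \right)}} = \frac{1}{13 \cdot 456 + \left(237 + 822\right)} = \frac{1}{5928 + 1059} = \frac{1}{6987}$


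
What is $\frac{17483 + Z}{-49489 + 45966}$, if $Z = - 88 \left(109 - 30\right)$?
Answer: $- \frac{10531}{3523} \approx -2.9892$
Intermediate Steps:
$Z = -6952$ ($Z = \left(-88\right) 79 = -6952$)
$\frac{17483 + Z}{-49489 + 45966} = \frac{17483 - 6952}{-49489 + 45966} = \frac{10531}{-3523} = 10531 \left(- \frac{1}{3523}\right) = - \frac{10531}{3523}$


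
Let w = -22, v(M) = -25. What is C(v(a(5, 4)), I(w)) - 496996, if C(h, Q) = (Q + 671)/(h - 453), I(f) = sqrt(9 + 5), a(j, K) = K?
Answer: -237564759/478 - sqrt(14)/478 ≈ -4.9700e+5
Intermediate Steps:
I(f) = sqrt(14)
C(h, Q) = (671 + Q)/(-453 + h)
C(v(a(5, 4)), I(w)) - 496996 = (671 + sqrt(14))/(-453 - 25) - 496996 = (671 + sqrt(14))/(-478) - 496996 = -(671 + sqrt(14))/478 - 496996 = (-671/478 - sqrt(14)/478) - 496996 = -237564759/478 - sqrt(14)/478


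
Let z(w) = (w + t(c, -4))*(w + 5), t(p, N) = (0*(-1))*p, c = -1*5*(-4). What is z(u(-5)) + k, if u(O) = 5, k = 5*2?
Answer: 60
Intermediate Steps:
c = 20 (c = -5*(-4) = 20)
t(p, N) = 0 (t(p, N) = 0*p = 0)
k = 10
z(w) = w*(5 + w) (z(w) = (w + 0)*(w + 5) = w*(5 + w))
z(u(-5)) + k = 5*(5 + 5) + 10 = 5*10 + 10 = 50 + 10 = 60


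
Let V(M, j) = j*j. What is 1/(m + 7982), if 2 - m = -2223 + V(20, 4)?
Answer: 1/10191 ≈ 9.8126e-5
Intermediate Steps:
V(M, j) = j**2
m = 2209 (m = 2 - (-2223 + 4**2) = 2 - (-2223 + 16) = 2 - 1*(-2207) = 2 + 2207 = 2209)
1/(m + 7982) = 1/(2209 + 7982) = 1/10191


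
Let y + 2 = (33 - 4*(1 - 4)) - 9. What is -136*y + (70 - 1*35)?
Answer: -4589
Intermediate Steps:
y = 34 (y = -2 + ((33 - 4*(1 - 4)) - 9) = -2 + ((33 - 4*(-3)) - 9) = -2 + ((33 + 12) - 9) = -2 + (45 - 9) = -2 + 36 = 34)
-136*y + (70 - 1*35) = -136*34 + (70 - 1*35) = -4624 + (70 - 35) = -4624 + 35 = -4589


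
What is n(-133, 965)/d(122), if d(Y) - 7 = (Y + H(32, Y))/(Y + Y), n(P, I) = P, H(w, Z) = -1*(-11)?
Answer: -4636/263 ≈ -17.627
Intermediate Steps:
H(w, Z) = 11
d(Y) = 7 + (11 + Y)/(2*Y) (d(Y) = 7 + (Y + 11)/(Y + Y) = 7 + (11 + Y)/((2*Y)) = 7 + (11 + Y)*(1/(2*Y)) = 7 + (11 + Y)/(2*Y))
n(-133, 965)/d(122) = -133*244/(11 + 15*122) = -133*244/(11 + 1830) = -133/((½)*(1/122)*1841) = -133/1841/244 = -133*244/1841 = -4636/263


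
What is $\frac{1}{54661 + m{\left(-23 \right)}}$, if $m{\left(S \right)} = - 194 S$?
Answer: $\frac{1}{59123} \approx 1.6914 \cdot 10^{-5}$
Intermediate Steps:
$\frac{1}{54661 + m{\left(-23 \right)}} = \frac{1}{54661 - -4462} = \frac{1}{54661 + 4462} = \frac{1}{59123}$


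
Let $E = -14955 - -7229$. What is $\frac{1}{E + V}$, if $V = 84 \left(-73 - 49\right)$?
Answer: $- \frac{1}{17974} \approx -5.5636 \cdot 10^{-5}$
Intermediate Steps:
$V = -10248$ ($V = 84 \left(-73 + \left(-61 + 12\right)\right) = 84 \left(-73 - 49\right) = 84 \left(-122\right) = -10248$)
$E = -7726$ ($E = -14955 + 7229 = -7726$)
$\frac{1}{E + V} = \frac{1}{-7726 - 10248} = \frac{1}{-17974} = - \frac{1}{17974}$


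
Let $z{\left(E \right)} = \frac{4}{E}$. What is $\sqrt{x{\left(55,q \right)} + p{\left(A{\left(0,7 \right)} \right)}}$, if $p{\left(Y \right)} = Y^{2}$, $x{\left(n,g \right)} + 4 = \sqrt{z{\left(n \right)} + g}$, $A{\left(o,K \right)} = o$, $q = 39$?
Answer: $\frac{\sqrt{-12100 + 55 \sqrt{118195}}}{55} \approx 1.5003$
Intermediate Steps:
$x{\left(n,g \right)} = -4 + \sqrt{g + \frac{4}{n}}$ ($x{\left(n,g \right)} = -4 + \sqrt{\frac{4}{n} + g} = -4 + \sqrt{g + \frac{4}{n}}$)
$\sqrt{x{\left(55,q \right)} + p{\left(A{\left(0,7 \right)} \right)}} = \sqrt{\left(-4 + \sqrt{39 + \frac{4}{55}}\right) + 0^{2}} = \sqrt{\left(-4 + \sqrt{39 + 4 \cdot \frac{1}{55}}\right) + 0} = \sqrt{\left(-4 + \sqrt{39 + \frac{4}{55}}\right) + 0} = \sqrt{\left(-4 + \sqrt{\frac{2149}{55}}\right) + 0} = \sqrt{\left(-4 + \frac{\sqrt{118195}}{55}\right) + 0} = \sqrt{-4 + \frac{\sqrt{118195}}{55}}$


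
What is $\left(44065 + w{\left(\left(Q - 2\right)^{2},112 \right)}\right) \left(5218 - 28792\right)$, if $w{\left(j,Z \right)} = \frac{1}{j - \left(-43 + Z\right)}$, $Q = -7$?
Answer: $- \frac{2077580549}{2} \approx -1.0388 \cdot 10^{9}$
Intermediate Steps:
$w{\left(j,Z \right)} = \frac{1}{43 + j - Z}$
$\left(44065 + w{\left(\left(Q - 2\right)^{2},112 \right)}\right) \left(5218 - 28792\right) = \left(44065 + \frac{1}{43 + \left(-7 - 2\right)^{2} - 112}\right) \left(5218 - 28792\right) = \left(44065 + \frac{1}{43 + \left(-9\right)^{2} - 112}\right) \left(-23574\right) = \left(44065 + \frac{1}{43 + 81 - 112}\right) \left(-23574\right) = \left(44065 + \frac{1}{12}\right) \left(-23574\right) = \frac{528781}{12} \left(-23574\right) = - \frac{2077580549}{2}$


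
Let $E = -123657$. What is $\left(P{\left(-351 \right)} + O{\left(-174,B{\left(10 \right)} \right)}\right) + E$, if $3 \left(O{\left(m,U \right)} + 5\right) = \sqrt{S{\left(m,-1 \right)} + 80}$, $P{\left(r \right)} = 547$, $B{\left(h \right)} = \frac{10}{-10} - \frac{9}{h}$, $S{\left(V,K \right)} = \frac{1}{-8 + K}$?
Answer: $-123115 + \frac{\sqrt{719}}{9} \approx -1.2311 \cdot 10^{5}$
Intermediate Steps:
$B{\left(h \right)} = -1 - \frac{9}{h}$ ($B{\left(h \right)} = 10 \left(- \frac{1}{10}\right) - \frac{9}{h} = -1 - \frac{9}{h}$)
$O{\left(m,U \right)} = -5 + \frac{\sqrt{719}}{9}$ ($O{\left(m,U \right)} = -5 + \frac{\sqrt{\frac{1}{-8 - 1} + 80}}{3} = -5 + \frac{\sqrt{\frac{1}{-9} + 80}}{3} = -5 + \frac{\sqrt{- \frac{1}{9} + 80}}{3} = -5 + \frac{\sqrt{\frac{719}{9}}}{3} = -5 + \frac{\frac{1}{3} \sqrt{719}}{3} = -5 + \frac{\sqrt{719}}{9}$)
$\left(P{\left(-351 \right)} + O{\left(-174,B{\left(10 \right)} \right)}\right) + E = \left(547 - \left(5 - \frac{\sqrt{719}}{9}\right)\right) - 123657 = \left(542 + \frac{\sqrt{719}}{9}\right) - 123657 = -123115 + \frac{\sqrt{719}}{9}$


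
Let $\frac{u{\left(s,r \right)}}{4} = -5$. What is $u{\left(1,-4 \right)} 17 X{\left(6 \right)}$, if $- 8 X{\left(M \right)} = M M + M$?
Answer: $1785$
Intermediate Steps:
$u{\left(s,r \right)} = -20$ ($u{\left(s,r \right)} = 4 \left(-5\right) = -20$)
$X{\left(M \right)} = - \frac{M}{8} - \frac{M^{2}}{8}$ ($X{\left(M \right)} = - \frac{M M + M}{8} = - \frac{M^{2} + M}{8} = - \frac{M + M^{2}}{8} = - \frac{M}{8} - \frac{M^{2}}{8}$)
$u{\left(1,-4 \right)} 17 X{\left(6 \right)} = \left(-20\right) 17 \left(\left(- \frac{1}{8}\right) 6 \left(1 + 6\right)\right) = - 340 \left(\left(- \frac{1}{8}\right) 6 \cdot 7\right) = \left(-340\right) \left(- \frac{21}{4}\right) = 1785$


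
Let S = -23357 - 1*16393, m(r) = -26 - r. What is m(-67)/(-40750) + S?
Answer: -1619812541/40750 ≈ -39750.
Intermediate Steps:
S = -39750 (S = -23357 - 16393 = -39750)
m(-67)/(-40750) + S = (-26 - 1*(-67))/(-40750) - 39750 = (-26 + 67)*(-1/40750) - 39750 = 41*(-1/40750) - 39750 = -41/40750 - 39750 = -1619812541/40750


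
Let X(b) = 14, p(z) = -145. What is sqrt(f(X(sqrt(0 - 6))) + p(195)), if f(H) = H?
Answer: I*sqrt(131) ≈ 11.446*I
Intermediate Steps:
sqrt(f(X(sqrt(0 - 6))) + p(195)) = sqrt(14 - 145) = sqrt(-131) = I*sqrt(131)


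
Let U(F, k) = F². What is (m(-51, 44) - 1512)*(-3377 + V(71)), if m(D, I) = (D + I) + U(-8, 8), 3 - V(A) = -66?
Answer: 4813140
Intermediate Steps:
V(A) = 69 (V(A) = 3 - 1*(-66) = 3 + 66 = 69)
m(D, I) = 64 + D + I (m(D, I) = (D + I) + (-8)² = (D + I) + 64 = 64 + D + I)
(m(-51, 44) - 1512)*(-3377 + V(71)) = ((64 - 51 + 44) - 1512)*(-3377 + 69) = (57 - 1512)*(-3308) = -1455*(-3308) = 4813140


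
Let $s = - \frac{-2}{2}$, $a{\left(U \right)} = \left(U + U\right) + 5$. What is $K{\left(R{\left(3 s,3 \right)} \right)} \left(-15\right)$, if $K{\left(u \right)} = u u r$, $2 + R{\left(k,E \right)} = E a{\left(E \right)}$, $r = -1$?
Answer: $14415$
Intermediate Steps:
$a{\left(U \right)} = 5 + 2 U$ ($a{\left(U \right)} = 2 U + 5 = 5 + 2 U$)
$s = 1$ ($s = - \frac{-2}{2} = \left(-1\right) \left(-1\right) = 1$)
$R{\left(k,E \right)} = -2 + E \left(5 + 2 E\right)$
$K{\left(u \right)} = - u^{2}$ ($K{\left(u \right)} = u u \left(-1\right) = u^{2} \left(-1\right) = - u^{2}$)
$K{\left(R{\left(3 s,3 \right)} \right)} \left(-15\right) = - \left(-2 + 3 \left(5 + 2 \cdot 3\right)\right)^{2} \left(-15\right) = - \left(-2 + 3 \left(5 + 6\right)\right)^{2} \left(-15\right) = - \left(-2 + 3 \cdot 11\right)^{2} \left(-15\right) = - \left(-2 + 33\right)^{2} \left(-15\right) = - 31^{2} \left(-15\right) = \left(-1\right) 961 \left(-15\right) = \left(-961\right) \left(-15\right) = 14415$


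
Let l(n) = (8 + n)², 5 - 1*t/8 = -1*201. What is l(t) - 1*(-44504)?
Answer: 2786840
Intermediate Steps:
t = 1648 (t = 40 - (-8)*201 = 40 - 8*(-201) = 40 + 1608 = 1648)
l(t) - 1*(-44504) = (8 + 1648)² - 1*(-44504) = 1656² + 44504 = 2742336 + 44504 = 2786840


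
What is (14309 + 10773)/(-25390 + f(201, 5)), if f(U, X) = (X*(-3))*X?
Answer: -25082/25465 ≈ -0.98496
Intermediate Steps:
f(U, X) = -3*X**2 (f(U, X) = (-3*X)*X = -3*X**2)
(14309 + 10773)/(-25390 + f(201, 5)) = (14309 + 10773)/(-25390 - 3*5**2) = 25082/(-25390 - 3*25) = 25082/(-25390 - 75) = 25082/(-25465) = 25082*(-1/25465) = -25082/25465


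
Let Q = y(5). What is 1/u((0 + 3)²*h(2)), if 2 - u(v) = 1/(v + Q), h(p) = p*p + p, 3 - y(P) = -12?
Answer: 69/137 ≈ 0.50365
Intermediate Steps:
y(P) = 15 (y(P) = 3 - 1*(-12) = 3 + 12 = 15)
Q = 15
h(p) = p + p² (h(p) = p² + p = p + p²)
u(v) = 2 - 1/(15 + v) (u(v) = 2 - 1/(v + 15) = 2 - 1/(15 + v))
1/u((0 + 3)²*h(2)) = 1/((29 + 2*((0 + 3)²*(2*(1 + 2))))/(15 + (0 + 3)²*(2*(1 + 2)))) = 1/((29 + 2*(3²*(2*3)))/(15 + 3²*(2*3))) = 1/((29 + 2*(9*6))/(15 + 9*6)) = 1/((29 + 2*54)/(15 + 54)) = 1/((29 + 108)/69) = 1/((1/69)*137) = 1/(137/69) = 69/137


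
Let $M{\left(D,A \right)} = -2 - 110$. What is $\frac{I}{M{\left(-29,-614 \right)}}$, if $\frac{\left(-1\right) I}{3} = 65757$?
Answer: $\frac{197271}{112} \approx 1761.3$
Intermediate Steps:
$I = -197271$ ($I = \left(-3\right) 65757 = -197271$)
$M{\left(D,A \right)} = -112$ ($M{\left(D,A \right)} = -2 - 110 = -112$)
$\frac{I}{M{\left(-29,-614 \right)}} = - \frac{197271}{-112} = \left(-197271\right) \left(- \frac{1}{112}\right) = \frac{197271}{112}$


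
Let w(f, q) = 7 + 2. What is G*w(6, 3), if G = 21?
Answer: 189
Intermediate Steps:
w(f, q) = 9
G*w(6, 3) = 21*9 = 189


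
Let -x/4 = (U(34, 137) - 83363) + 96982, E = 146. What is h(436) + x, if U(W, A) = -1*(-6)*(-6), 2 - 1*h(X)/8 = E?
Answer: -55484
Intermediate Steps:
h(X) = -1152 (h(X) = 16 - 8*146 = 16 - 1168 = -1152)
U(W, A) = -36 (U(W, A) = 6*(-6) = -36)
x = -54332 (x = -4*((-36 - 83363) + 96982) = -4*(-83399 + 96982) = -4*13583 = -54332)
h(436) + x = -1152 - 54332 = -55484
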